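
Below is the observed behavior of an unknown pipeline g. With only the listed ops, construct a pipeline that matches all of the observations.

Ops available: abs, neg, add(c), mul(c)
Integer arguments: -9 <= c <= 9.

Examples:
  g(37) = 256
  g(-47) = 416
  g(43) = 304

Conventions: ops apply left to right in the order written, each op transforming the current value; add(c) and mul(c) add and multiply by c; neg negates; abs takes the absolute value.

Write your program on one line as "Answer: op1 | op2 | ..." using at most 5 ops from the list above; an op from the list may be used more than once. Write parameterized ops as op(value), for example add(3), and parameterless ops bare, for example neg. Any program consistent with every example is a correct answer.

add(-5) | neg | mul(2) | mul(4) | abs

Check, running the answer program on each example:
  37 -> 32 -> -32 -> -64 -> -256 -> 256
  -47 -> -52 -> 52 -> 104 -> 416 -> 416
  43 -> 38 -> -38 -> -76 -> -304 -> 304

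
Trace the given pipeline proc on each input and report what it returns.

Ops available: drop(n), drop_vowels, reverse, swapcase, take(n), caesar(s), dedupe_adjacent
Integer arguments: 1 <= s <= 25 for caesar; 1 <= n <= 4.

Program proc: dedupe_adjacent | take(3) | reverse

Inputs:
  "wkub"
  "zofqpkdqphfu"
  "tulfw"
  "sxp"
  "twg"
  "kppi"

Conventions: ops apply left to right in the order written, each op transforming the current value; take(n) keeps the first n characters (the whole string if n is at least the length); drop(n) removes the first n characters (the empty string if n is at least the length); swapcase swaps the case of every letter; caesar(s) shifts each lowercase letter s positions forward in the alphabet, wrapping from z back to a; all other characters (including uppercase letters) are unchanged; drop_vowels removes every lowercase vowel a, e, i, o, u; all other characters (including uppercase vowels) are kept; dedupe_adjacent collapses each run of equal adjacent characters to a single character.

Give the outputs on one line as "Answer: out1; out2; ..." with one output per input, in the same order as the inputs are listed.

Execution, op by op:
  "wkub" -> "wkub" -> "wku" -> "ukw"
  "zofqpkdqphfu" -> "zofqpkdqphfu" -> "zof" -> "foz"
  "tulfw" -> "tulfw" -> "tul" -> "lut"
  "sxp" -> "sxp" -> "sxp" -> "pxs"
  "twg" -> "twg" -> "twg" -> "gwt"
  "kppi" -> "kpi" -> "kpi" -> "ipk"

"ukw"; "foz"; "lut"; "pxs"; "gwt"; "ipk"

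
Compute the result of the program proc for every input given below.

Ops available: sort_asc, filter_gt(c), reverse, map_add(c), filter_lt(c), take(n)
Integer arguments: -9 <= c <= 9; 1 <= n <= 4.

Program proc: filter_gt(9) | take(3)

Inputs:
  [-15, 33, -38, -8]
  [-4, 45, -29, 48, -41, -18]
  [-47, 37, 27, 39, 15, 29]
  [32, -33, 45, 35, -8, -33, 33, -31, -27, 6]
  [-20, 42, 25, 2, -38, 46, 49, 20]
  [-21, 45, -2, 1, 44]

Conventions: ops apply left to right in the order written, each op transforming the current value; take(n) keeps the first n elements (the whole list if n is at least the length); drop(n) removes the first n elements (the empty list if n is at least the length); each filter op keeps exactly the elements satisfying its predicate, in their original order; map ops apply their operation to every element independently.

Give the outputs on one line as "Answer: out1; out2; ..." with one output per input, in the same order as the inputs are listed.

Execution, op by op:
  [-15, 33, -38, -8] -> [33] -> [33]
  [-4, 45, -29, 48, -41, -18] -> [45, 48] -> [45, 48]
  [-47, 37, 27, 39, 15, 29] -> [37, 27, 39, 15, 29] -> [37, 27, 39]
  [32, -33, 45, 35, -8, -33, 33, -31, -27, 6] -> [32, 45, 35, 33] -> [32, 45, 35]
  [-20, 42, 25, 2, -38, 46, 49, 20] -> [42, 25, 46, 49, 20] -> [42, 25, 46]
  [-21, 45, -2, 1, 44] -> [45, 44] -> [45, 44]

[33]; [45, 48]; [37, 27, 39]; [32, 45, 35]; [42, 25, 46]; [45, 44]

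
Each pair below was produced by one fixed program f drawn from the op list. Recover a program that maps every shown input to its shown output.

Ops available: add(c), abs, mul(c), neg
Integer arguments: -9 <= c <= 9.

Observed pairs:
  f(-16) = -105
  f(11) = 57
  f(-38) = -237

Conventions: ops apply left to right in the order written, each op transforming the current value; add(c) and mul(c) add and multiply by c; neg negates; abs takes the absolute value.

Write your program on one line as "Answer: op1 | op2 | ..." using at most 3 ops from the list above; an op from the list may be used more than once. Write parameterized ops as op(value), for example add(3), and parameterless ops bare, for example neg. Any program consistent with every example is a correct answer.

mul(-6) | neg | add(-9)

Check, running the answer program on each example:
  -16 -> 96 -> -96 -> -105
  11 -> -66 -> 66 -> 57
  -38 -> 228 -> -228 -> -237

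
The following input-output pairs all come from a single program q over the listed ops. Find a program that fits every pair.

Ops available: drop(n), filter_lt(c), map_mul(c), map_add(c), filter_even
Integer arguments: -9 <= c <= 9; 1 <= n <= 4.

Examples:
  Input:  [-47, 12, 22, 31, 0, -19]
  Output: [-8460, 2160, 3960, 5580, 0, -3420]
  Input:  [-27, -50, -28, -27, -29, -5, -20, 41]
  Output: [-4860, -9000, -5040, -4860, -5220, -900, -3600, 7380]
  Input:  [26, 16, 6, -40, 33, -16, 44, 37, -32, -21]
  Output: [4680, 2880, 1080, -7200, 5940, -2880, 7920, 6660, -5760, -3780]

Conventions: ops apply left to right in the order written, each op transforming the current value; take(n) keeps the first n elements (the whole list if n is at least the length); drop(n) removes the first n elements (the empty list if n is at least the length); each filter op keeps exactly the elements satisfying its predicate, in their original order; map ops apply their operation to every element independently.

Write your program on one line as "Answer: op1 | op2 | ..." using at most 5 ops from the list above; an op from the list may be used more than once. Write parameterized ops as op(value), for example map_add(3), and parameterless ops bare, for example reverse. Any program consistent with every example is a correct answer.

map_mul(-3) | map_mul(2) | map_mul(-5) | map_mul(6)

Check, running the answer program on each example:
  [-47, 12, 22, 31, 0, -19] -> [141, -36, -66, -93, 0, 57] -> [282, -72, -132, -186, 0, 114] -> [-1410, 360, 660, 930, 0, -570] -> [-8460, 2160, 3960, 5580, 0, -3420]
  [-27, -50, -28, -27, -29, -5, -20, 41] -> [81, 150, 84, 81, 87, 15, 60, -123] -> [162, 300, 168, 162, 174, 30, 120, -246] -> [-810, -1500, -840, -810, -870, -150, -600, 1230] -> [-4860, -9000, -5040, -4860, -5220, -900, -3600, 7380]
  [26, 16, 6, -40, 33, -16, 44, 37, -32, -21] -> [-78, -48, -18, 120, -99, 48, -132, -111, 96, 63] -> [-156, -96, -36, 240, -198, 96, -264, -222, 192, 126] -> [780, 480, 180, -1200, 990, -480, 1320, 1110, -960, -630] -> [4680, 2880, 1080, -7200, 5940, -2880, 7920, 6660, -5760, -3780]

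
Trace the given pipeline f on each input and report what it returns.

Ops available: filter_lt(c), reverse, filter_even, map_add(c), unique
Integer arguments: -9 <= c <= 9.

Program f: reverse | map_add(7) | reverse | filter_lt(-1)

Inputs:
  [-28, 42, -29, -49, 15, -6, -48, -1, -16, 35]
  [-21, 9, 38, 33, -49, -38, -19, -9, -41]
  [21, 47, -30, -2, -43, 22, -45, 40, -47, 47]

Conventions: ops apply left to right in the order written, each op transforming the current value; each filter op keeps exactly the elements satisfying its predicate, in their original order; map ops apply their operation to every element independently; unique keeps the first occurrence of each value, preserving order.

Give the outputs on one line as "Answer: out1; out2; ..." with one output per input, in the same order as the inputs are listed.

[-21, -22, -42, -41, -9]; [-14, -42, -31, -12, -2, -34]; [-23, -36, -38, -40]

Execution, op by op:
  [-28, 42, -29, -49, 15, -6, -48, -1, -16, 35] -> [35, -16, -1, -48, -6, 15, -49, -29, 42, -28] -> [42, -9, 6, -41, 1, 22, -42, -22, 49, -21] -> [-21, 49, -22, -42, 22, 1, -41, 6, -9, 42] -> [-21, -22, -42, -41, -9]
  [-21, 9, 38, 33, -49, -38, -19, -9, -41] -> [-41, -9, -19, -38, -49, 33, 38, 9, -21] -> [-34, -2, -12, -31, -42, 40, 45, 16, -14] -> [-14, 16, 45, 40, -42, -31, -12, -2, -34] -> [-14, -42, -31, -12, -2, -34]
  [21, 47, -30, -2, -43, 22, -45, 40, -47, 47] -> [47, -47, 40, -45, 22, -43, -2, -30, 47, 21] -> [54, -40, 47, -38, 29, -36, 5, -23, 54, 28] -> [28, 54, -23, 5, -36, 29, -38, 47, -40, 54] -> [-23, -36, -38, -40]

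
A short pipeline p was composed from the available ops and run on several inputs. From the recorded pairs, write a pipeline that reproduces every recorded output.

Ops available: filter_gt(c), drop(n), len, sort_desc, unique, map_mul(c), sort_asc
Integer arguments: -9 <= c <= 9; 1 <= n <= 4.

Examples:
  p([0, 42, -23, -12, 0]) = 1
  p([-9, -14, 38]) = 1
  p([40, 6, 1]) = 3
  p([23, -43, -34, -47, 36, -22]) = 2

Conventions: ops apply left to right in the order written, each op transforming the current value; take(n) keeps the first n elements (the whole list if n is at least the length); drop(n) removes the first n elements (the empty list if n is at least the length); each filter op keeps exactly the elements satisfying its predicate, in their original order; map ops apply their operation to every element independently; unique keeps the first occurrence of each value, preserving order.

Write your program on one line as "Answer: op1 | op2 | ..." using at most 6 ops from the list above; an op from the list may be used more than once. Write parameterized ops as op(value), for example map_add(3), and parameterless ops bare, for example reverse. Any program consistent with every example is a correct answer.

unique | sort_asc | map_mul(6) | filter_gt(5) | len

Check, running the answer program on each example:
  [0, 42, -23, -12, 0] -> [0, 42, -23, -12] -> [-23, -12, 0, 42] -> [-138, -72, 0, 252] -> [252] -> 1
  [-9, -14, 38] -> [-9, -14, 38] -> [-14, -9, 38] -> [-84, -54, 228] -> [228] -> 1
  [40, 6, 1] -> [40, 6, 1] -> [1, 6, 40] -> [6, 36, 240] -> [6, 36, 240] -> 3
  [23, -43, -34, -47, 36, -22] -> [23, -43, -34, -47, 36, -22] -> [-47, -43, -34, -22, 23, 36] -> [-282, -258, -204, -132, 138, 216] -> [138, 216] -> 2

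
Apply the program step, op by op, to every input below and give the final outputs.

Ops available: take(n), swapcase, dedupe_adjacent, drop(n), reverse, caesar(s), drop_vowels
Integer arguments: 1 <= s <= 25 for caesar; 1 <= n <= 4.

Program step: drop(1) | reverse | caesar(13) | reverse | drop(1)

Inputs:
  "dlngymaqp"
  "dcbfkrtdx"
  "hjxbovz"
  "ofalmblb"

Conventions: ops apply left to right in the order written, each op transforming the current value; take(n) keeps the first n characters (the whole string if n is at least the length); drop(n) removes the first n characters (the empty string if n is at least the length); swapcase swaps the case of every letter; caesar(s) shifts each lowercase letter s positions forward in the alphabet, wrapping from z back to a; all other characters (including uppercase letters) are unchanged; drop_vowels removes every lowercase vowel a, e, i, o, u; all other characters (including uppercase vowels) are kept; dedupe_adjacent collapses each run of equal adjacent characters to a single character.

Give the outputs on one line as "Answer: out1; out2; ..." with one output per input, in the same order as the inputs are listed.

Execution, op by op:
  "dlngymaqp" -> "lngymaqp" -> "pqamygnl" -> "cdnzltay" -> "yatlzndc" -> "atlzndc"
  "dcbfkrtdx" -> "cbfkrtdx" -> "xdtrkfbc" -> "kqgexsop" -> "posxegqk" -> "osxegqk"
  "hjxbovz" -> "jxbovz" -> "zvobxj" -> "mibokw" -> "wkobim" -> "kobim"
  "ofalmblb" -> "falmblb" -> "blbmlaf" -> "oyozyns" -> "snyzoyo" -> "nyzoyo"

"atlzndc"; "osxegqk"; "kobim"; "nyzoyo"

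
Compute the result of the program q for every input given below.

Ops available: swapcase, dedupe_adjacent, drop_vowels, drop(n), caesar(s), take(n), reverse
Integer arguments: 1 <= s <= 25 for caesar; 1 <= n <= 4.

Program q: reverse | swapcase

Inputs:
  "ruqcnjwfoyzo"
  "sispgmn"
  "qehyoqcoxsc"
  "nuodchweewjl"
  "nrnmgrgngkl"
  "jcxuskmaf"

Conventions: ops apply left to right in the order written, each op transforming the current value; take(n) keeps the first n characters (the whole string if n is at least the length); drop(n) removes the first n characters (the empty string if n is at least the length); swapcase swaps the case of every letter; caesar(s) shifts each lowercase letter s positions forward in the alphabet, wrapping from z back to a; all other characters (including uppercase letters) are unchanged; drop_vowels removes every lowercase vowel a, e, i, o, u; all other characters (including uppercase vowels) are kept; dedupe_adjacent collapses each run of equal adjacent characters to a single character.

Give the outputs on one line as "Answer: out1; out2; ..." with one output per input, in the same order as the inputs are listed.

"OZYOFWJNCQUR"; "NMGPSIS"; "CSXOCQOYHEQ"; "LJWEEWHCDOUN"; "LKGNGRGMNRN"; "FAMKSUXCJ"

Execution, op by op:
  "ruqcnjwfoyzo" -> "ozyofwjncqur" -> "OZYOFWJNCQUR"
  "sispgmn" -> "nmgpsis" -> "NMGPSIS"
  "qehyoqcoxsc" -> "csxocqoyheq" -> "CSXOCQOYHEQ"
  "nuodchweewjl" -> "ljweewhcdoun" -> "LJWEEWHCDOUN"
  "nrnmgrgngkl" -> "lkgngrgmnrn" -> "LKGNGRGMNRN"
  "jcxuskmaf" -> "famksuxcj" -> "FAMKSUXCJ"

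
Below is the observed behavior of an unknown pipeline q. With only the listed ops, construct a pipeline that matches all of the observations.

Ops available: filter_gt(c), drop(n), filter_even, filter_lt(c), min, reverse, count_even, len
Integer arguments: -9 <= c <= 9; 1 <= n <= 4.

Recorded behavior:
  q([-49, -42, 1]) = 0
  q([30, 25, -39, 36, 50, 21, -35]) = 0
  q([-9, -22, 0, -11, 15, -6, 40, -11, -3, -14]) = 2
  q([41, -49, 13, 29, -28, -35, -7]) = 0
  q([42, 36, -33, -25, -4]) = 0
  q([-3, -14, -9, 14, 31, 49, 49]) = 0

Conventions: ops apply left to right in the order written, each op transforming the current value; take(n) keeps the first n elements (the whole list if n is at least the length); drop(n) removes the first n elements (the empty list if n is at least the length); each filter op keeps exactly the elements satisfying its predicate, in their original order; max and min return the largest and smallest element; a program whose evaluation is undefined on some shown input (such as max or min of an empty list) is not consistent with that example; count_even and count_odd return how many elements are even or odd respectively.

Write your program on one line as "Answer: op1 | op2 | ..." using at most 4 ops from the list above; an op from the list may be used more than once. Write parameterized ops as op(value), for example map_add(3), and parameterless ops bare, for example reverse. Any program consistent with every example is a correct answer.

drop(2) | filter_lt(7) | drop(4) | len

Check, running the answer program on each example:
  [-49, -42, 1] -> [1] -> [1] -> [] -> 0
  [30, 25, -39, 36, 50, 21, -35] -> [-39, 36, 50, 21, -35] -> [-39, -35] -> [] -> 0
  [-9, -22, 0, -11, 15, -6, 40, -11, -3, -14] -> [0, -11, 15, -6, 40, -11, -3, -14] -> [0, -11, -6, -11, -3, -14] -> [-3, -14] -> 2
  [41, -49, 13, 29, -28, -35, -7] -> [13, 29, -28, -35, -7] -> [-28, -35, -7] -> [] -> 0
  [42, 36, -33, -25, -4] -> [-33, -25, -4] -> [-33, -25, -4] -> [] -> 0
  [-3, -14, -9, 14, 31, 49, 49] -> [-9, 14, 31, 49, 49] -> [-9] -> [] -> 0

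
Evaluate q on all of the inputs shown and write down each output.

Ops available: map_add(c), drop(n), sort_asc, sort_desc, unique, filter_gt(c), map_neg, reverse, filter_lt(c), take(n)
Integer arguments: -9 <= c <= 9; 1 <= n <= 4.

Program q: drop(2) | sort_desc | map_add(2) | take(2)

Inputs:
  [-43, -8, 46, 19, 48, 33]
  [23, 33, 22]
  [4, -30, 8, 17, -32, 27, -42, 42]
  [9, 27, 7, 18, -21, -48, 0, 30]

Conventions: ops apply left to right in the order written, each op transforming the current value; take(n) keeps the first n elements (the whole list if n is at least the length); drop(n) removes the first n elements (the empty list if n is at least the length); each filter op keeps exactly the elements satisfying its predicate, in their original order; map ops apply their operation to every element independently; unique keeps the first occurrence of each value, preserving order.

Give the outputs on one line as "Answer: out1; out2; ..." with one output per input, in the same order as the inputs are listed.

Execution, op by op:
  [-43, -8, 46, 19, 48, 33] -> [46, 19, 48, 33] -> [48, 46, 33, 19] -> [50, 48, 35, 21] -> [50, 48]
  [23, 33, 22] -> [22] -> [22] -> [24] -> [24]
  [4, -30, 8, 17, -32, 27, -42, 42] -> [8, 17, -32, 27, -42, 42] -> [42, 27, 17, 8, -32, -42] -> [44, 29, 19, 10, -30, -40] -> [44, 29]
  [9, 27, 7, 18, -21, -48, 0, 30] -> [7, 18, -21, -48, 0, 30] -> [30, 18, 7, 0, -21, -48] -> [32, 20, 9, 2, -19, -46] -> [32, 20]

[50, 48]; [24]; [44, 29]; [32, 20]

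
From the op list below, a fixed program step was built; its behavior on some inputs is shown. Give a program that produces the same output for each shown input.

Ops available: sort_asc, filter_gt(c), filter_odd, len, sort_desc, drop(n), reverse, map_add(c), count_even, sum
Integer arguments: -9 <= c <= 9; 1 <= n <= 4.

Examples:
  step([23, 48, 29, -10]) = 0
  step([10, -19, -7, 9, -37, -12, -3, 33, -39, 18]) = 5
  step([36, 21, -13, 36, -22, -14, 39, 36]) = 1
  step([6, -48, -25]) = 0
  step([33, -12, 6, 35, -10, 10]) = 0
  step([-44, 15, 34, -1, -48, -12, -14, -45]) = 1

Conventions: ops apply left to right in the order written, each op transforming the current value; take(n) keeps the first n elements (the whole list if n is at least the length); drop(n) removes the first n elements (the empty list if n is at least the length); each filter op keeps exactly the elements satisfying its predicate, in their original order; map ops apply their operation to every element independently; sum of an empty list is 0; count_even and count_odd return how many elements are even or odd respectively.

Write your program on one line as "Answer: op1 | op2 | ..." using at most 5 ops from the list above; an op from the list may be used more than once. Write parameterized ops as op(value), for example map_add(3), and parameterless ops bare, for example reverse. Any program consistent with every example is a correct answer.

filter_odd | sort_asc | sort_desc | drop(2) | len

Check, running the answer program on each example:
  [23, 48, 29, -10] -> [23, 29] -> [23, 29] -> [29, 23] -> [] -> 0
  [10, -19, -7, 9, -37, -12, -3, 33, -39, 18] -> [-19, -7, 9, -37, -3, 33, -39] -> [-39, -37, -19, -7, -3, 9, 33] -> [33, 9, -3, -7, -19, -37, -39] -> [-3, -7, -19, -37, -39] -> 5
  [36, 21, -13, 36, -22, -14, 39, 36] -> [21, -13, 39] -> [-13, 21, 39] -> [39, 21, -13] -> [-13] -> 1
  [6, -48, -25] -> [-25] -> [-25] -> [-25] -> [] -> 0
  [33, -12, 6, 35, -10, 10] -> [33, 35] -> [33, 35] -> [35, 33] -> [] -> 0
  [-44, 15, 34, -1, -48, -12, -14, -45] -> [15, -1, -45] -> [-45, -1, 15] -> [15, -1, -45] -> [-45] -> 1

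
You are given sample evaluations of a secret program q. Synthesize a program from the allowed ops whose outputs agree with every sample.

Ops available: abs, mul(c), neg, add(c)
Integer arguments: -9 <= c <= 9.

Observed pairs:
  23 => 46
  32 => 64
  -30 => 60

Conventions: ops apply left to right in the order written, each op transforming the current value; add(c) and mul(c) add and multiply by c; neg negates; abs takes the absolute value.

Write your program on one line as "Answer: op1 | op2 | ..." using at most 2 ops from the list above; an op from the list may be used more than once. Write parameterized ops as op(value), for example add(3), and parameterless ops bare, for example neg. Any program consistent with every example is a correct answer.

mul(2) | abs

Check, running the answer program on each example:
  23 -> 46 -> 46
  32 -> 64 -> 64
  -30 -> -60 -> 60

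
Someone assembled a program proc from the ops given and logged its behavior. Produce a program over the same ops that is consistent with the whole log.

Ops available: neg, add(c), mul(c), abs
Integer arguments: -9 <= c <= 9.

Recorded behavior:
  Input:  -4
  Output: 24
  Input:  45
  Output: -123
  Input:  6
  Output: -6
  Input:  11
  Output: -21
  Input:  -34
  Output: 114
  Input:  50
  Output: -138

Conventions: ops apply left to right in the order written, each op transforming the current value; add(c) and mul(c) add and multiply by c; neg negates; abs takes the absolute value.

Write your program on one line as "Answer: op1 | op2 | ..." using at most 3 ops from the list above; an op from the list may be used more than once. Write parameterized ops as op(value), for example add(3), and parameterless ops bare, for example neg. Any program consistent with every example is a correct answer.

add(-2) | add(-2) | mul(-3)

Check, running the answer program on each example:
  -4 -> -6 -> -8 -> 24
  45 -> 43 -> 41 -> -123
  6 -> 4 -> 2 -> -6
  11 -> 9 -> 7 -> -21
  -34 -> -36 -> -38 -> 114
  50 -> 48 -> 46 -> -138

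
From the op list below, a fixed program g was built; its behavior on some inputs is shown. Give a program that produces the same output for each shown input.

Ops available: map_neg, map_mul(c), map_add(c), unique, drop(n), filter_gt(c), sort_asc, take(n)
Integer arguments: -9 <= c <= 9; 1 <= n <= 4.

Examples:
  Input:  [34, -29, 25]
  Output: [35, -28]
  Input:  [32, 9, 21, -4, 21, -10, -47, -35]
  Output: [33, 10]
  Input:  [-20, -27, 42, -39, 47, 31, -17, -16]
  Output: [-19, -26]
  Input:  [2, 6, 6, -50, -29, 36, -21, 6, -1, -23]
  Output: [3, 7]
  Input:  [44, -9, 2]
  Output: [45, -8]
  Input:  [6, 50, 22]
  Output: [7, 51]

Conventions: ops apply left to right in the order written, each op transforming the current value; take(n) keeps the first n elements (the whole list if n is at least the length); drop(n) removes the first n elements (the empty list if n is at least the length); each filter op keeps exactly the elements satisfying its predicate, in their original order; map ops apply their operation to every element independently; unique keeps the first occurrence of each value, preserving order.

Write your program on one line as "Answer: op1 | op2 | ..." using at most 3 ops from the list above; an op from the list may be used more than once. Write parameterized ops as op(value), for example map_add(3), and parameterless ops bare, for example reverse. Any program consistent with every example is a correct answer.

map_add(-7) | map_add(8) | take(2)

Check, running the answer program on each example:
  [34, -29, 25] -> [27, -36, 18] -> [35, -28, 26] -> [35, -28]
  [32, 9, 21, -4, 21, -10, -47, -35] -> [25, 2, 14, -11, 14, -17, -54, -42] -> [33, 10, 22, -3, 22, -9, -46, -34] -> [33, 10]
  [-20, -27, 42, -39, 47, 31, -17, -16] -> [-27, -34, 35, -46, 40, 24, -24, -23] -> [-19, -26, 43, -38, 48, 32, -16, -15] -> [-19, -26]
  [2, 6, 6, -50, -29, 36, -21, 6, -1, -23] -> [-5, -1, -1, -57, -36, 29, -28, -1, -8, -30] -> [3, 7, 7, -49, -28, 37, -20, 7, 0, -22] -> [3, 7]
  [44, -9, 2] -> [37, -16, -5] -> [45, -8, 3] -> [45, -8]
  [6, 50, 22] -> [-1, 43, 15] -> [7, 51, 23] -> [7, 51]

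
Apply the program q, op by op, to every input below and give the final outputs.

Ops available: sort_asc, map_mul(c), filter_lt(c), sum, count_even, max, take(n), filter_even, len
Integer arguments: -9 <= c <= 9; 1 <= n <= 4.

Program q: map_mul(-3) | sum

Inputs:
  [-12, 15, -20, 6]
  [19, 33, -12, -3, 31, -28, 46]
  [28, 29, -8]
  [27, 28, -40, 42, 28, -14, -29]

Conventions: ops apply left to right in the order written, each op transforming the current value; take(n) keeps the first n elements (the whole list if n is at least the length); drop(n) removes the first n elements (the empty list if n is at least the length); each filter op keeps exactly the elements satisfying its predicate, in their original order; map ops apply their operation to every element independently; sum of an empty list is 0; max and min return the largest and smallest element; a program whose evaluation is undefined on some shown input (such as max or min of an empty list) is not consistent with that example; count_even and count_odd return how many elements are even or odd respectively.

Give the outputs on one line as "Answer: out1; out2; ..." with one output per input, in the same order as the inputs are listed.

Execution, op by op:
  [-12, 15, -20, 6] -> [36, -45, 60, -18] -> 33
  [19, 33, -12, -3, 31, -28, 46] -> [-57, -99, 36, 9, -93, 84, -138] -> -258
  [28, 29, -8] -> [-84, -87, 24] -> -147
  [27, 28, -40, 42, 28, -14, -29] -> [-81, -84, 120, -126, -84, 42, 87] -> -126

33; -258; -147; -126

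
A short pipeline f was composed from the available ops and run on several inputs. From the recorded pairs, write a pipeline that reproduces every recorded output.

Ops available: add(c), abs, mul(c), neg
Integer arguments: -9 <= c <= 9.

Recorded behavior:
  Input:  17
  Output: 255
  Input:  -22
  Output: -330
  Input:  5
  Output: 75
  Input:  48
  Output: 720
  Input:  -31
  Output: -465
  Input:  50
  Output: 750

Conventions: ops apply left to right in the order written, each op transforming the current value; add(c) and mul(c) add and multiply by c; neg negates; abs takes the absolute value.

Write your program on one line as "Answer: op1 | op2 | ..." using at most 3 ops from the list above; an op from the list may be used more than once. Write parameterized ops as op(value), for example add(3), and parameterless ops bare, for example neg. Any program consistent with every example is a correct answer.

neg | mul(5) | mul(-3)

Check, running the answer program on each example:
  17 -> -17 -> -85 -> 255
  -22 -> 22 -> 110 -> -330
  5 -> -5 -> -25 -> 75
  48 -> -48 -> -240 -> 720
  -31 -> 31 -> 155 -> -465
  50 -> -50 -> -250 -> 750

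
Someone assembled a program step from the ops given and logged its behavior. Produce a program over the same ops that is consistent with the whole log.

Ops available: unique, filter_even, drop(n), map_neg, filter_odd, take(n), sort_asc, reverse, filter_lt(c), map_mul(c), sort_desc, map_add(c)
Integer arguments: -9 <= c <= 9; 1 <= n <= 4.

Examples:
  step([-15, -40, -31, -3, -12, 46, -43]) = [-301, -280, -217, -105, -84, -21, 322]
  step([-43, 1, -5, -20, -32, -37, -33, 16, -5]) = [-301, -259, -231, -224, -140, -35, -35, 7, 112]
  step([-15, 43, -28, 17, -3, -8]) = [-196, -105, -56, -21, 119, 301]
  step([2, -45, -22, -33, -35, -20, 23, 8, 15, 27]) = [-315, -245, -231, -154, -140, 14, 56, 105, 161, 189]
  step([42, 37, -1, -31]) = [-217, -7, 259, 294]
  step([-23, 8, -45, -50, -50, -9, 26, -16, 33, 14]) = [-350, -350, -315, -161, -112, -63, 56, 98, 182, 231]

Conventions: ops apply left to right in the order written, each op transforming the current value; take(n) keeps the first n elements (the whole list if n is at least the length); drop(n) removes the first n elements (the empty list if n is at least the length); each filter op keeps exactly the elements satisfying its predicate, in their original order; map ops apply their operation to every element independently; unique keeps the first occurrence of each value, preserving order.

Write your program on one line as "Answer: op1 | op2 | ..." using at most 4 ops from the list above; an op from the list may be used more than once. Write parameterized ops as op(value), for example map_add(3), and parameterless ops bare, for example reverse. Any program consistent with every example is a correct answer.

map_neg | map_mul(7) | sort_desc | map_mul(-1)

Check, running the answer program on each example:
  [-15, -40, -31, -3, -12, 46, -43] -> [15, 40, 31, 3, 12, -46, 43] -> [105, 280, 217, 21, 84, -322, 301] -> [301, 280, 217, 105, 84, 21, -322] -> [-301, -280, -217, -105, -84, -21, 322]
  [-43, 1, -5, -20, -32, -37, -33, 16, -5] -> [43, -1, 5, 20, 32, 37, 33, -16, 5] -> [301, -7, 35, 140, 224, 259, 231, -112, 35] -> [301, 259, 231, 224, 140, 35, 35, -7, -112] -> [-301, -259, -231, -224, -140, -35, -35, 7, 112]
  [-15, 43, -28, 17, -3, -8] -> [15, -43, 28, -17, 3, 8] -> [105, -301, 196, -119, 21, 56] -> [196, 105, 56, 21, -119, -301] -> [-196, -105, -56, -21, 119, 301]
  [2, -45, -22, -33, -35, -20, 23, 8, 15, 27] -> [-2, 45, 22, 33, 35, 20, -23, -8, -15, -27] -> [-14, 315, 154, 231, 245, 140, -161, -56, -105, -189] -> [315, 245, 231, 154, 140, -14, -56, -105, -161, -189] -> [-315, -245, -231, -154, -140, 14, 56, 105, 161, 189]
  [42, 37, -1, -31] -> [-42, -37, 1, 31] -> [-294, -259, 7, 217] -> [217, 7, -259, -294] -> [-217, -7, 259, 294]
  [-23, 8, -45, -50, -50, -9, 26, -16, 33, 14] -> [23, -8, 45, 50, 50, 9, -26, 16, -33, -14] -> [161, -56, 315, 350, 350, 63, -182, 112, -231, -98] -> [350, 350, 315, 161, 112, 63, -56, -98, -182, -231] -> [-350, -350, -315, -161, -112, -63, 56, 98, 182, 231]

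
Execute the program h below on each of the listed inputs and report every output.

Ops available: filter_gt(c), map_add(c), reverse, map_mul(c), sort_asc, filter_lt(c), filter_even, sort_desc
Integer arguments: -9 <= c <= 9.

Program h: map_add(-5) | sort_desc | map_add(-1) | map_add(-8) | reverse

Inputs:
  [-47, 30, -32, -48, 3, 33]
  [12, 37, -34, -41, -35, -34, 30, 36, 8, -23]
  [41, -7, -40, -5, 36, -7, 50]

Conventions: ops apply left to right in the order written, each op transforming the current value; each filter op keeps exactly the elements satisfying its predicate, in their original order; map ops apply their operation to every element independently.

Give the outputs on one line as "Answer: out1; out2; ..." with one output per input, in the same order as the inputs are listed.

[-62, -61, -46, -11, 16, 19]; [-55, -49, -48, -48, -37, -6, -2, 16, 22, 23]; [-54, -21, -21, -19, 22, 27, 36]

Execution, op by op:
  [-47, 30, -32, -48, 3, 33] -> [-52, 25, -37, -53, -2, 28] -> [28, 25, -2, -37, -52, -53] -> [27, 24, -3, -38, -53, -54] -> [19, 16, -11, -46, -61, -62] -> [-62, -61, -46, -11, 16, 19]
  [12, 37, -34, -41, -35, -34, 30, 36, 8, -23] -> [7, 32, -39, -46, -40, -39, 25, 31, 3, -28] -> [32, 31, 25, 7, 3, -28, -39, -39, -40, -46] -> [31, 30, 24, 6, 2, -29, -40, -40, -41, -47] -> [23, 22, 16, -2, -6, -37, -48, -48, -49, -55] -> [-55, -49, -48, -48, -37, -6, -2, 16, 22, 23]
  [41, -7, -40, -5, 36, -7, 50] -> [36, -12, -45, -10, 31, -12, 45] -> [45, 36, 31, -10, -12, -12, -45] -> [44, 35, 30, -11, -13, -13, -46] -> [36, 27, 22, -19, -21, -21, -54] -> [-54, -21, -21, -19, 22, 27, 36]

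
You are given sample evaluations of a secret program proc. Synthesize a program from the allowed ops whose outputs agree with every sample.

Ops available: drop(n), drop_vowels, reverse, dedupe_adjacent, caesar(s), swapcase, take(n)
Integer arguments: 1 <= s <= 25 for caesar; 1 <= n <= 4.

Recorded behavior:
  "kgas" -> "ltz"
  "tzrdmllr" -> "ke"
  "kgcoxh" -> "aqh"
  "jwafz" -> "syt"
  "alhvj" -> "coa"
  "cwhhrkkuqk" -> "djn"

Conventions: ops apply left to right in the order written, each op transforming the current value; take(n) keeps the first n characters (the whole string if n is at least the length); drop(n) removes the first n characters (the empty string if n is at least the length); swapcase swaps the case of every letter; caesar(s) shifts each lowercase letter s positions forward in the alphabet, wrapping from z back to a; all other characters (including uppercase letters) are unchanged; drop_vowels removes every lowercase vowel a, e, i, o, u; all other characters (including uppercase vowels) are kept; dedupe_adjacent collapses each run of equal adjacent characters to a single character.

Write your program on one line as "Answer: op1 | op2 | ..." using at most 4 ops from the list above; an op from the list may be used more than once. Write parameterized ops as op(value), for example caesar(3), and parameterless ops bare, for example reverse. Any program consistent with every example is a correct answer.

reverse | caesar(19) | take(3) | dedupe_adjacent

Check, running the answer program on each example:
  "kgas" -> "sagk" -> "ltzd" -> "ltz" -> "ltz"
  "tzrdmllr" -> "rllmdrzt" -> "keefwksm" -> "kee" -> "ke"
  "kgcoxh" -> "hxocgk" -> "aqhvzd" -> "aqh" -> "aqh"
  "jwafz" -> "zfawj" -> "sytpc" -> "syt" -> "syt"
  "alhvj" -> "jvhla" -> "coaet" -> "coa" -> "coa"
  "cwhhrkkuqk" -> "kqukkrhhwc" -> "djnddkaapv" -> "djn" -> "djn"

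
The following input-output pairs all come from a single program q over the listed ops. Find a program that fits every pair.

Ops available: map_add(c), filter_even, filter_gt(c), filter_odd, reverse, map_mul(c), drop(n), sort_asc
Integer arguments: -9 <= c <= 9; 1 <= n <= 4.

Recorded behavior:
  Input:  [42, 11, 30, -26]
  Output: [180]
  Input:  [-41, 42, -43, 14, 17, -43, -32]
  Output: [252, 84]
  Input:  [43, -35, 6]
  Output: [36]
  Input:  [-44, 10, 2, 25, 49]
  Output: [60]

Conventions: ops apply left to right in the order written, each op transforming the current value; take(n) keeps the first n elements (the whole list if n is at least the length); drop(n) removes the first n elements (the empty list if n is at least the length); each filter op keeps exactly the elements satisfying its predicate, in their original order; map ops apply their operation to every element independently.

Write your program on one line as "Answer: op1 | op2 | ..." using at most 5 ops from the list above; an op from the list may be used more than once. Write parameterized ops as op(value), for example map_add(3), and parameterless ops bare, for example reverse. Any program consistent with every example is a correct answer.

drop(1) | filter_even | filter_gt(3) | map_mul(6)

Check, running the answer program on each example:
  [42, 11, 30, -26] -> [11, 30, -26] -> [30, -26] -> [30] -> [180]
  [-41, 42, -43, 14, 17, -43, -32] -> [42, -43, 14, 17, -43, -32] -> [42, 14, -32] -> [42, 14] -> [252, 84]
  [43, -35, 6] -> [-35, 6] -> [6] -> [6] -> [36]
  [-44, 10, 2, 25, 49] -> [10, 2, 25, 49] -> [10, 2] -> [10] -> [60]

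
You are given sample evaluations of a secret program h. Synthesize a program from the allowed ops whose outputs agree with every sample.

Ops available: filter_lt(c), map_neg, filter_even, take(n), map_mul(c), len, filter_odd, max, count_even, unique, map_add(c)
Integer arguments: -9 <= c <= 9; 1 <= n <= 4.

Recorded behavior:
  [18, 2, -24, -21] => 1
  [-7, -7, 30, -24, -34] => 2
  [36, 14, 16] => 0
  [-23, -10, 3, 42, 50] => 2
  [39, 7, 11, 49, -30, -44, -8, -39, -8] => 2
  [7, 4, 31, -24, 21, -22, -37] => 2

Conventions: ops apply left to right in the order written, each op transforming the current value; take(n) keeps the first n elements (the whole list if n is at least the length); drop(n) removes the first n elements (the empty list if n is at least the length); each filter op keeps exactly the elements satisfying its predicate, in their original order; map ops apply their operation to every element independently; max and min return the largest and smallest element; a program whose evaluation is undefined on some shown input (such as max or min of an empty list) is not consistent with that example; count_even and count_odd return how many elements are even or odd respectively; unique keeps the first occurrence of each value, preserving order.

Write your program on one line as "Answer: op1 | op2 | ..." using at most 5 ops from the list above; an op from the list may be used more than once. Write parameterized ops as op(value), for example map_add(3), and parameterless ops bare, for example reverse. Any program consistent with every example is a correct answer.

map_neg | filter_odd | take(2) | len

Check, running the answer program on each example:
  [18, 2, -24, -21] -> [-18, -2, 24, 21] -> [21] -> [21] -> 1
  [-7, -7, 30, -24, -34] -> [7, 7, -30, 24, 34] -> [7, 7] -> [7, 7] -> 2
  [36, 14, 16] -> [-36, -14, -16] -> [] -> [] -> 0
  [-23, -10, 3, 42, 50] -> [23, 10, -3, -42, -50] -> [23, -3] -> [23, -3] -> 2
  [39, 7, 11, 49, -30, -44, -8, -39, -8] -> [-39, -7, -11, -49, 30, 44, 8, 39, 8] -> [-39, -7, -11, -49, 39] -> [-39, -7] -> 2
  [7, 4, 31, -24, 21, -22, -37] -> [-7, -4, -31, 24, -21, 22, 37] -> [-7, -31, -21, 37] -> [-7, -31] -> 2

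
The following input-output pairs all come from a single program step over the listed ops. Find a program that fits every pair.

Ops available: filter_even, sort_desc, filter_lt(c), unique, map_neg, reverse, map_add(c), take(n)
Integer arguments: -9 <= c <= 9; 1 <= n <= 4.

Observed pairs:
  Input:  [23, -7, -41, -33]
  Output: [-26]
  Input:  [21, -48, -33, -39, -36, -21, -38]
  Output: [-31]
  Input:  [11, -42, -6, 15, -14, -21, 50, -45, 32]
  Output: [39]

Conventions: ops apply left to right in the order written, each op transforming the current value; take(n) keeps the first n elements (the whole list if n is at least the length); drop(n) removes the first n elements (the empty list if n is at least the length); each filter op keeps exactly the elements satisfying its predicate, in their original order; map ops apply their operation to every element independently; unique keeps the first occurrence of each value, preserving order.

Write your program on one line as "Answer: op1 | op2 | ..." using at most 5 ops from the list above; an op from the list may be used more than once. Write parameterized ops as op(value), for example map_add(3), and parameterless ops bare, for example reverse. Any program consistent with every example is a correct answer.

map_add(7) | reverse | map_neg | take(1) | map_neg

Check, running the answer program on each example:
  [23, -7, -41, -33] -> [30, 0, -34, -26] -> [-26, -34, 0, 30] -> [26, 34, 0, -30] -> [26] -> [-26]
  [21, -48, -33, -39, -36, -21, -38] -> [28, -41, -26, -32, -29, -14, -31] -> [-31, -14, -29, -32, -26, -41, 28] -> [31, 14, 29, 32, 26, 41, -28] -> [31] -> [-31]
  [11, -42, -6, 15, -14, -21, 50, -45, 32] -> [18, -35, 1, 22, -7, -14, 57, -38, 39] -> [39, -38, 57, -14, -7, 22, 1, -35, 18] -> [-39, 38, -57, 14, 7, -22, -1, 35, -18] -> [-39] -> [39]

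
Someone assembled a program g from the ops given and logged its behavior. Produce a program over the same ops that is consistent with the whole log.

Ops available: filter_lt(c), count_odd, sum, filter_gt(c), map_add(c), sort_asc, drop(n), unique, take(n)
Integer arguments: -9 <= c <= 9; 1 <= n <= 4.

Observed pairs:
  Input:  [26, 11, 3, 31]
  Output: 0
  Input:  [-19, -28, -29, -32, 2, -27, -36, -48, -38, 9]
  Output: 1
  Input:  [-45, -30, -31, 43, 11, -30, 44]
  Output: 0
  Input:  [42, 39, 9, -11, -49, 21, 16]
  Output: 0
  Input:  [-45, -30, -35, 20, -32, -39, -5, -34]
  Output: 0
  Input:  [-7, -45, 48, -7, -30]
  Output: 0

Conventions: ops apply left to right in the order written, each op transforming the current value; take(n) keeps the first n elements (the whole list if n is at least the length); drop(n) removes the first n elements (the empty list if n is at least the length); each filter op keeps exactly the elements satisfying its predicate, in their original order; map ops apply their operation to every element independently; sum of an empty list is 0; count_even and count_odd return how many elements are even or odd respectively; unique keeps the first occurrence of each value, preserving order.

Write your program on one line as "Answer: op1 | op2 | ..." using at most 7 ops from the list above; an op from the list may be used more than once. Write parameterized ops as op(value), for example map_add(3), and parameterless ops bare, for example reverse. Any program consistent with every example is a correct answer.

take(2) | sort_asc | take(1) | map_add(2) | map_add(3) | count_odd

Check, running the answer program on each example:
  [26, 11, 3, 31] -> [26, 11] -> [11, 26] -> [11] -> [13] -> [16] -> 0
  [-19, -28, -29, -32, 2, -27, -36, -48, -38, 9] -> [-19, -28] -> [-28, -19] -> [-28] -> [-26] -> [-23] -> 1
  [-45, -30, -31, 43, 11, -30, 44] -> [-45, -30] -> [-45, -30] -> [-45] -> [-43] -> [-40] -> 0
  [42, 39, 9, -11, -49, 21, 16] -> [42, 39] -> [39, 42] -> [39] -> [41] -> [44] -> 0
  [-45, -30, -35, 20, -32, -39, -5, -34] -> [-45, -30] -> [-45, -30] -> [-45] -> [-43] -> [-40] -> 0
  [-7, -45, 48, -7, -30] -> [-7, -45] -> [-45, -7] -> [-45] -> [-43] -> [-40] -> 0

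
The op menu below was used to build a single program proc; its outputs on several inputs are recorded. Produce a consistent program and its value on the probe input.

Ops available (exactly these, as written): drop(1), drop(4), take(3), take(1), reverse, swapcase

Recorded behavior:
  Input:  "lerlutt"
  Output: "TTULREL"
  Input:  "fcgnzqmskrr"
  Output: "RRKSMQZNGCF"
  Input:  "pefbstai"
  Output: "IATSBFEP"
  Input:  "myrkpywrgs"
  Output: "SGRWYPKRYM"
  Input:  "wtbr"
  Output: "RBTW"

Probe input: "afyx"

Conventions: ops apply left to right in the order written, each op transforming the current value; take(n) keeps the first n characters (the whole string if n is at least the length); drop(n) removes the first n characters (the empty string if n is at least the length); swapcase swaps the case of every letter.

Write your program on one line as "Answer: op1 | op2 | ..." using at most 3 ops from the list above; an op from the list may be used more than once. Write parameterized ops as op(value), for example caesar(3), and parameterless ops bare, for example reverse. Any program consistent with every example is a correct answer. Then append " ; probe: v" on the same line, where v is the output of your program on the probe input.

reverse | swapcase ; probe: "XYFA"

Check, running the answer program on each example:
  "lerlutt" -> "ttulrel" -> "TTULREL"
  "fcgnzqmskrr" -> "rrksmqzngcf" -> "RRKSMQZNGCF"
  "pefbstai" -> "iatsbfep" -> "IATSBFEP"
  "myrkpywrgs" -> "sgrwypkrym" -> "SGRWYPKRYM"
  "wtbr" -> "rbtw" -> "RBTW"
  probe: "afyx" -> "xyfa" -> "XYFA"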